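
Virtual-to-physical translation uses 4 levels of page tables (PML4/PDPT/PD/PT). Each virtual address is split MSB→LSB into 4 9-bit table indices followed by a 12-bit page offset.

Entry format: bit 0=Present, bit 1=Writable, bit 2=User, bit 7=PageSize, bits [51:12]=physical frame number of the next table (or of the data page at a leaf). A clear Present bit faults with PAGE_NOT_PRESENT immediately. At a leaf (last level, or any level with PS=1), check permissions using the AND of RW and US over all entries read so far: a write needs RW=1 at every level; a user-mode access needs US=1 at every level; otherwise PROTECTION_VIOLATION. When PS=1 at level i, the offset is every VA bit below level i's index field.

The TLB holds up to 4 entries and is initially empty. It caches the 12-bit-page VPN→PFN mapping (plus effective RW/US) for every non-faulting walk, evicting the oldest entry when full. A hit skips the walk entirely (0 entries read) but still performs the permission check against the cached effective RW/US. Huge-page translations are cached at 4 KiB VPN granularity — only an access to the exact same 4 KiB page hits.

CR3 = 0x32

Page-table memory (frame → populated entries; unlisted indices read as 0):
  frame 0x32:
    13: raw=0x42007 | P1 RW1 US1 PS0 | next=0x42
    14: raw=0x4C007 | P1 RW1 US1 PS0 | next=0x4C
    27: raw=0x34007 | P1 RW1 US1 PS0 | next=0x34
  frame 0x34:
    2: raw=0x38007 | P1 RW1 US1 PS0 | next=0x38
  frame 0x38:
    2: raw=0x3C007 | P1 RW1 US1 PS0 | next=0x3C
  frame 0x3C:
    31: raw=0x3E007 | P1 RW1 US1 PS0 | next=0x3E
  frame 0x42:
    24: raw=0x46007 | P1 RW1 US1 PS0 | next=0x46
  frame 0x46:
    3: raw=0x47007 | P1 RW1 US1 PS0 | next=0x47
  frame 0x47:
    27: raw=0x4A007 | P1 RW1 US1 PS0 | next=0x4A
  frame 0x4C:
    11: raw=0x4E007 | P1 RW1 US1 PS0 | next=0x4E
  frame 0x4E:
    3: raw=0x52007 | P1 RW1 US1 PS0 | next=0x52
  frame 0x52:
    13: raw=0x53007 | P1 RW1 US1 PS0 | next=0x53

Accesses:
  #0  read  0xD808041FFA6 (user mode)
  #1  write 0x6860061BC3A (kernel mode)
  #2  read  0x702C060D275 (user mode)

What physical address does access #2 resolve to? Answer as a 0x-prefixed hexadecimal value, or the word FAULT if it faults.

Per-access translation:
#0 VA=0xD808041FFA6 (r,user):
  lvl0: tbl 0x32, slot 27 ⇒ 0x34007 (P1/RW1/US1/PS0)
  lvl1: tbl 0x34, slot 2 ⇒ 0x38007 (P1/RW1/US1/PS0)
  lvl2: tbl 0x38, slot 2 ⇒ 0x3C007 (P1/RW1/US1/PS0)
  lvl3: tbl 0x3C, slot 31 ⇒ 0x3E007 (P1/RW1/US1/PS0)
  ⇒ phys 0x3EFA6  [4 reads]
#1 VA=0x6860061BC3A (w,kernel):
  lvl0: tbl 0x32, slot 13 ⇒ 0x42007 (P1/RW1/US1/PS0)
  lvl1: tbl 0x42, slot 24 ⇒ 0x46007 (P1/RW1/US1/PS0)
  lvl2: tbl 0x46, slot 3 ⇒ 0x47007 (P1/RW1/US1/PS0)
  lvl3: tbl 0x47, slot 27 ⇒ 0x4A007 (P1/RW1/US1/PS0)
  ⇒ phys 0x4AC3A  [4 reads]
#2 VA=0x702C060D275 (r,user):
  lvl0: tbl 0x32, slot 14 ⇒ 0x4C007 (P1/RW1/US1/PS0)
  lvl1: tbl 0x4C, slot 11 ⇒ 0x4E007 (P1/RW1/US1/PS0)
  lvl2: tbl 0x4E, slot 3 ⇒ 0x52007 (P1/RW1/US1/PS0)
  lvl3: tbl 0x52, slot 13 ⇒ 0x53007 (P1/RW1/US1/PS0)
  ⇒ phys 0x53275  [4 reads]

Access #2 PA: 0x53275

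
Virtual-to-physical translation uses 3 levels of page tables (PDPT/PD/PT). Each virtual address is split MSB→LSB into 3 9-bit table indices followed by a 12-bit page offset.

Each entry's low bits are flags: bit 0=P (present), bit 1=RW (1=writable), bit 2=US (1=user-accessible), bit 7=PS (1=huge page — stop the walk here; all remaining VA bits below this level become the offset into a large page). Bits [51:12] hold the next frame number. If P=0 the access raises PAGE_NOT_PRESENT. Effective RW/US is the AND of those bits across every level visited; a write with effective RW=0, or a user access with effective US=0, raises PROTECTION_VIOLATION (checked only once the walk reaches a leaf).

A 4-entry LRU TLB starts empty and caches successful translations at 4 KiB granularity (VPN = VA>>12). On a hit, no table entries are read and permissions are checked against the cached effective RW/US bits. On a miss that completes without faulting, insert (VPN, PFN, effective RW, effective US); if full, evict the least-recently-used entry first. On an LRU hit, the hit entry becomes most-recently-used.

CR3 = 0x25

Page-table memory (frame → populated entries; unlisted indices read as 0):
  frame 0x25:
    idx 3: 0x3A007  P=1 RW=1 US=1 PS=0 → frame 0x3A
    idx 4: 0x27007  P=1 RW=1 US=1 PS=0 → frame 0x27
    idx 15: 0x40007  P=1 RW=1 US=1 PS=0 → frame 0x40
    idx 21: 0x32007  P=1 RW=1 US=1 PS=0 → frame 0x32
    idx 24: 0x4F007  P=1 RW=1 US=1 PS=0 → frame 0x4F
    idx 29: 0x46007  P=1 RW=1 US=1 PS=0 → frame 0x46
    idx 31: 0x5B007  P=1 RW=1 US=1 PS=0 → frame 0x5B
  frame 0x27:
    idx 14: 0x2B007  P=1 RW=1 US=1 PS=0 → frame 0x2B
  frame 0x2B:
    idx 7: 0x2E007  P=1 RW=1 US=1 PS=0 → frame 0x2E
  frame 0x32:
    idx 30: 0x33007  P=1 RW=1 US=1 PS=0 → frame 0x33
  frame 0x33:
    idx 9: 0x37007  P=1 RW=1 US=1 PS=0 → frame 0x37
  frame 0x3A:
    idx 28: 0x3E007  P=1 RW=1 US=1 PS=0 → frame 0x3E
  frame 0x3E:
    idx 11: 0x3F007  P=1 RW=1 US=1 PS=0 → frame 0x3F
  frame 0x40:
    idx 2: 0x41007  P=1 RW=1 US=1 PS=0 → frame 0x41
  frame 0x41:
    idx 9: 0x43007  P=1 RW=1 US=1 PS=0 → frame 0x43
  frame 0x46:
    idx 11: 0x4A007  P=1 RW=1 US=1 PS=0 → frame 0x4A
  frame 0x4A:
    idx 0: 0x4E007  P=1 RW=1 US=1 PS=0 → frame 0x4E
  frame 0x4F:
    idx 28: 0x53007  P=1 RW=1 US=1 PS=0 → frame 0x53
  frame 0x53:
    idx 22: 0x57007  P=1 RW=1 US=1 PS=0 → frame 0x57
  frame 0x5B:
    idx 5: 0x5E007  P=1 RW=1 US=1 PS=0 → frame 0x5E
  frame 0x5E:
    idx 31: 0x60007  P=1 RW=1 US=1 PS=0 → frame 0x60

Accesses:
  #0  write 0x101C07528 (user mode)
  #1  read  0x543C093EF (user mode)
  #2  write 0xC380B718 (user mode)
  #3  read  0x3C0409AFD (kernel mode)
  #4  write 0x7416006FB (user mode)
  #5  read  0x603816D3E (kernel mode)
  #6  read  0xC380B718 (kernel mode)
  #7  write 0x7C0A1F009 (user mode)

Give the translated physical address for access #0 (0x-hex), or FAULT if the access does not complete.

Trace:
#0 VA=0x101C07528 (w,user):
  L0 @0x25[4] → 0x27007  P=1,RW=1,US=1,PS=0
  L1 @0x27[14] → 0x2B007  P=1,RW=1,US=1,PS=0
  L2 @0x2B[7] → 0x2E007  P=1,RW=1,US=1,PS=0
  → PA=0x2E528  (3 entries read)
#1 VA=0x543C093EF (r,user):
  L0 @0x25[21] → 0x32007  P=1,RW=1,US=1,PS=0
  L1 @0x32[30] → 0x33007  P=1,RW=1,US=1,PS=0
  L2 @0x33[9] → 0x37007  P=1,RW=1,US=1,PS=0
  → PA=0x373EF  (3 entries read)
#2 VA=0xC380B718 (w,user):
  L0 @0x25[3] → 0x3A007  P=1,RW=1,US=1,PS=0
  L1 @0x3A[28] → 0x3E007  P=1,RW=1,US=1,PS=0
  L2 @0x3E[11] → 0x3F007  P=1,RW=1,US=1,PS=0
  → PA=0x3F718  (3 entries read)
#3 VA=0x3C0409AFD (r,kernel):
  L0 @0x25[15] → 0x40007  P=1,RW=1,US=1,PS=0
  L1 @0x40[2] → 0x41007  P=1,RW=1,US=1,PS=0
  L2 @0x41[9] → 0x43007  P=1,RW=1,US=1,PS=0
  → PA=0x43AFD  (3 entries read)
#4 VA=0x7416006FB (w,user):
  L0 @0x25[29] → 0x46007  P=1,RW=1,US=1,PS=0
  L1 @0x46[11] → 0x4A007  P=1,RW=1,US=1,PS=0
  L2 @0x4A[0] → 0x4E007  P=1,RW=1,US=1,PS=0
  → PA=0x4E6FB  (3 entries read)
#5 VA=0x603816D3E (r,kernel):
  L0 @0x25[24] → 0x4F007  P=1,RW=1,US=1,PS=0
  L1 @0x4F[28] → 0x53007  P=1,RW=1,US=1,PS=0
  L2 @0x53[22] → 0x57007  P=1,RW=1,US=1,PS=0
  → PA=0x57D3E  (3 entries read)
#6 VA=0xC380B718 (r,kernel):
  TLB hit vpn=0xC380B → PA=0x3F718
#7 VA=0x7C0A1F009 (w,user):
  L0 @0x25[31] → 0x5B007  P=1,RW=1,US=1,PS=0
  L1 @0x5B[5] → 0x5E007  P=1,RW=1,US=1,PS=0
  L2 @0x5E[31] → 0x60007  P=1,RW=1,US=1,PS=0
  → PA=0x60009  (3 entries read)

Access #0 PA: 0x2E528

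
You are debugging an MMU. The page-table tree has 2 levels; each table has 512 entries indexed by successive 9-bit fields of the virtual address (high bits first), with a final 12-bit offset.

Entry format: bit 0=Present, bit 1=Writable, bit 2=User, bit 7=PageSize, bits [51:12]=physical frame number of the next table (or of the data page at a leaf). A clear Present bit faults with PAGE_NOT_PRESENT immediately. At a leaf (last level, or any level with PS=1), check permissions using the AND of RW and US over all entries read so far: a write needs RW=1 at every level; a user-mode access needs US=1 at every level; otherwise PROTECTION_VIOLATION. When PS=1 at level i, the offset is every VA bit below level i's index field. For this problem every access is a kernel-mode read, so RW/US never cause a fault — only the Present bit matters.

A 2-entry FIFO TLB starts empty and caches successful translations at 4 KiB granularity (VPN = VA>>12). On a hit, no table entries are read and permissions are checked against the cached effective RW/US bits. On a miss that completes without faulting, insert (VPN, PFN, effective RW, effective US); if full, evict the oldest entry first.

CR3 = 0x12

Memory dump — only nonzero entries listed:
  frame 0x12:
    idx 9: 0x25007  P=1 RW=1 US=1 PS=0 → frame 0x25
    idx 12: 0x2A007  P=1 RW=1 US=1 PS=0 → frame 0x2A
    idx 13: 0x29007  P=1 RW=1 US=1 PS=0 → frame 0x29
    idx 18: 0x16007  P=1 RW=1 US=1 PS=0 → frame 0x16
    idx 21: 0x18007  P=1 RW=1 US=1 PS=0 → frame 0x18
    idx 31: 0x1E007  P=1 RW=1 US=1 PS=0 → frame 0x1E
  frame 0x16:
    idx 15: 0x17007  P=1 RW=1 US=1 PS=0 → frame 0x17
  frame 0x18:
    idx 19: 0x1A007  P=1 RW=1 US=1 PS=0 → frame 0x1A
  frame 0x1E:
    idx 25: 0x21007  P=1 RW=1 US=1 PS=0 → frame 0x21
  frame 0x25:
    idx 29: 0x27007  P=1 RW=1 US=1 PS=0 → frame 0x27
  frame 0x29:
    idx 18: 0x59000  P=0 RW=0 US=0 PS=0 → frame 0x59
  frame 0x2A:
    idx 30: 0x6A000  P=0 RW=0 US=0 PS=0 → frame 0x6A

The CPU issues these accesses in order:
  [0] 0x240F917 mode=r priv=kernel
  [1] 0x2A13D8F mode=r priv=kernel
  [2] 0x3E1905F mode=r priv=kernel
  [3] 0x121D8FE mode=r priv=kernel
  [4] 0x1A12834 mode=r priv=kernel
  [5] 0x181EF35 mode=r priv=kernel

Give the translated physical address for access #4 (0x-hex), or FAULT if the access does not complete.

Trace:
#0 VA=0x240F917 (r,kernel):
  L0: frame=0x12 idx=18 entry=0x16007 [P=1 RW=1 US=1 PS=0]
  L1: frame=0x16 idx=15 entry=0x17007 [P=1 RW=1 US=1 PS=0]
  ✓ 0x17917  — 2 lookups
#1 VA=0x2A13D8F (r,kernel):
  L0: frame=0x12 idx=21 entry=0x18007 [P=1 RW=1 US=1 PS=0]
  L1: frame=0x18 idx=19 entry=0x1A007 [P=1 RW=1 US=1 PS=0]
  ✓ 0x1AD8F  — 2 lookups
#2 VA=0x3E1905F (r,kernel):
  L0: frame=0x12 idx=31 entry=0x1E007 [P=1 RW=1 US=1 PS=0]
  L1: frame=0x1E idx=25 entry=0x21007 [P=1 RW=1 US=1 PS=0]
  ✓ 0x2105F  — 2 lookups
#3 VA=0x121D8FE (r,kernel):
  L0: frame=0x12 idx=9 entry=0x25007 [P=1 RW=1 US=1 PS=0]
  L1: frame=0x25 idx=29 entry=0x27007 [P=1 RW=1 US=1 PS=0]
  ✓ 0x278FE  — 2 lookups
#4 VA=0x1A12834 (r,kernel):
  L0: frame=0x12 idx=13 entry=0x29007 [P=1 RW=1 US=1 PS=0]
  L1: frame=0x29 idx=18 entry=0x59000 [P=0 RW=0 US=0 PS=0]
  → PAGE_NOT_PRESENT  (2 entries read)
#5 VA=0x181EF35 (r,kernel):
  L0: frame=0x12 idx=12 entry=0x2A007 [P=1 RW=1 US=1 PS=0]
  L1: frame=0x2A idx=30 entry=0x6A000 [P=0 RW=0 US=0 PS=0]
  → PAGE_NOT_PRESENT  (2 entries read)

Access #4 PA: FAULT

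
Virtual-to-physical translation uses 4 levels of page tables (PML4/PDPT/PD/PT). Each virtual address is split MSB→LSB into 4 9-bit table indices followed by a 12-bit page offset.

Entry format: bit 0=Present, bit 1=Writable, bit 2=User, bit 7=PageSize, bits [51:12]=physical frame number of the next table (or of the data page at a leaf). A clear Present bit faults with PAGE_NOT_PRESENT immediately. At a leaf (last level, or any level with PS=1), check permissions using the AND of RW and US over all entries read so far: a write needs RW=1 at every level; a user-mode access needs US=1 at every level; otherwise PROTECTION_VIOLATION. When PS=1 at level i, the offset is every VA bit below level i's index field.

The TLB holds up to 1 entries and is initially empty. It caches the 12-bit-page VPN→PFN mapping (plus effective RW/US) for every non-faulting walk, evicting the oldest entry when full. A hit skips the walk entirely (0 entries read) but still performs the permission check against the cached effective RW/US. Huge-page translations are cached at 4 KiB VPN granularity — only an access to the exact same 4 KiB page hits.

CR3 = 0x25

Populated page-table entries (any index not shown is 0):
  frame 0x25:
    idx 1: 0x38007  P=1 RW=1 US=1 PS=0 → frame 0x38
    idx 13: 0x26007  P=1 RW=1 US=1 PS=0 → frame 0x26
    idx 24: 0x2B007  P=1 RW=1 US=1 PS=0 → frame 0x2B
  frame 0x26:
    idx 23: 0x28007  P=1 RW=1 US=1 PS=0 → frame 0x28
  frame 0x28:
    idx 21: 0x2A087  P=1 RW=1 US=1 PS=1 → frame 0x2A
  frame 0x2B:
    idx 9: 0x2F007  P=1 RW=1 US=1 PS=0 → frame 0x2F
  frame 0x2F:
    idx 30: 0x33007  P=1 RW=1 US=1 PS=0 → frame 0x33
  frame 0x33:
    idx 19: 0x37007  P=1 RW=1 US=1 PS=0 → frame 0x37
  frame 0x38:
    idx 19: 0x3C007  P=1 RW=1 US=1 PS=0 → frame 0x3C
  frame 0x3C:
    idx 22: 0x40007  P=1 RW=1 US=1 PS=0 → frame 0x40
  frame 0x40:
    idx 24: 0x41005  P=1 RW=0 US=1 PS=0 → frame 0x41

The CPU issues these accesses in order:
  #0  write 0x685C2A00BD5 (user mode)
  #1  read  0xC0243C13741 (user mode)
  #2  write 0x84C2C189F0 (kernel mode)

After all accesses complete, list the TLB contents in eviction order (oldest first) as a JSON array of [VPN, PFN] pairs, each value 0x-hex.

Per-access translation:
#0 VA=0x685C2A00BD5 (w,user):
  L0: frame=0x25 idx=13 entry=0x26007 [P=1 RW=1 US=1 PS=0]
  L1: frame=0x26 idx=23 entry=0x28007 [P=1 RW=1 US=1 PS=0]
  L2: frame=0x28 idx=21 entry=0x2A087 [P=1 RW=1 US=1 PS=1]
  ⇒ phys 0x2ABD5 (huge @L2)  [3 reads]
#1 VA=0xC0243C13741 (r,user):
  L0: frame=0x25 idx=24 entry=0x2B007 [P=1 RW=1 US=1 PS=0]
  L1: frame=0x2B idx=9 entry=0x2F007 [P=1 RW=1 US=1 PS=0]
  L2: frame=0x2F idx=30 entry=0x33007 [P=1 RW=1 US=1 PS=0]
  L3: frame=0x33 idx=19 entry=0x37007 [P=1 RW=1 US=1 PS=0]
  ⇒ phys 0x37741  [4 reads]
#2 VA=0x84C2C189F0 (w,kernel):
  L0: frame=0x25 idx=1 entry=0x38007 [P=1 RW=1 US=1 PS=0]
  L1: frame=0x38 idx=19 entry=0x3C007 [P=1 RW=1 US=1 PS=0]
  L2: frame=0x3C idx=22 entry=0x40007 [P=1 RW=1 US=1 PS=0]
  L3: frame=0x40 idx=24 entry=0x41005 [P=1 RW=0 US=1 PS=0]
  → PROTECTION_VIOLATION  (4 entries read)

TLB: [["0xC0243C13", "0x37"]]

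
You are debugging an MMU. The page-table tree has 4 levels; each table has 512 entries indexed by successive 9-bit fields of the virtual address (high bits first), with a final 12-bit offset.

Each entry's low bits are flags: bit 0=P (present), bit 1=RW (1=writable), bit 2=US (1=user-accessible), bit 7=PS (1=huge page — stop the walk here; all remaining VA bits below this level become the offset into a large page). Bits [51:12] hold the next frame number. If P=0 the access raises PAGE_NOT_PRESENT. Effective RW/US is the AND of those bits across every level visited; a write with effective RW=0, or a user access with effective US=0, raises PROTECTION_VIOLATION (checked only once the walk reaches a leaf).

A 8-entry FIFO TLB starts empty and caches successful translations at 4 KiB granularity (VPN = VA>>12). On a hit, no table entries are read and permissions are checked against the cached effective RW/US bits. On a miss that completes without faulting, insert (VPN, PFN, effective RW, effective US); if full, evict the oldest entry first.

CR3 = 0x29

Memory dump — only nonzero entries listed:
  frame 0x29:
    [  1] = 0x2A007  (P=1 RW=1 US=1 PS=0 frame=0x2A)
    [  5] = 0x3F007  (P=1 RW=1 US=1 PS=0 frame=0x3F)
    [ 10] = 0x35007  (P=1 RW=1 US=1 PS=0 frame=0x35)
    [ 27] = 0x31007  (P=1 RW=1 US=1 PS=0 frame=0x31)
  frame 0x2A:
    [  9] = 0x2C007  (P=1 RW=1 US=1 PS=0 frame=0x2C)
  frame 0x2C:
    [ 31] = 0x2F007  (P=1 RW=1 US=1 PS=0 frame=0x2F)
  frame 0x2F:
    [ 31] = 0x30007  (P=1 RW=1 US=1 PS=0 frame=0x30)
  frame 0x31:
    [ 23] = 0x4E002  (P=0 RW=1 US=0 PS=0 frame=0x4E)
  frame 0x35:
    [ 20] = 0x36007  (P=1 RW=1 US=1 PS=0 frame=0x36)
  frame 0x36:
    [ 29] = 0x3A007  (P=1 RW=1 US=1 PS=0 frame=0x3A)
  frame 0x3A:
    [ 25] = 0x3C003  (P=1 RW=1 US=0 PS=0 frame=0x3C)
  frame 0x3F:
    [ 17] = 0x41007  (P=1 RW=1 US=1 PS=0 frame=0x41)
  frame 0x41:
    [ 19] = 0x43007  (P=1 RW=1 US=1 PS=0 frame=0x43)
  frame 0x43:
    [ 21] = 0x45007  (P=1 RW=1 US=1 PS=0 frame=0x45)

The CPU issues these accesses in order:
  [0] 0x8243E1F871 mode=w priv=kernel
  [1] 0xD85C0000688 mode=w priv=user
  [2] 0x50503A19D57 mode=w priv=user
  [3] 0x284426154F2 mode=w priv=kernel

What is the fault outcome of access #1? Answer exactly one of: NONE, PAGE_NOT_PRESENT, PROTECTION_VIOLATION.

Per-access translation:
#0 VA=0x8243E1F871 (w,kernel):
  [0] read 0x29 idx=1: raw=0x2A007 flags P=1 W=1 U=1 S=0
  [1] read 0x2A idx=9: raw=0x2C007 flags P=1 W=1 U=1 S=0
  [2] read 0x2C idx=31: raw=0x2F007 flags P=1 W=1 U=1 S=0
  [3] read 0x2F idx=31: raw=0x30007 flags P=1 W=1 U=1 S=0
  → PA=0x30871  (4 entries read)
#1 VA=0xD85C0000688 (w,user):
  [0] read 0x29 idx=27: raw=0x31007 flags P=1 W=1 U=1 S=0
  [1] read 0x31 idx=23: raw=0x4E002 flags P=0 W=1 U=0 S=0
  ⇒ fault: PAGE_NOT_PRESENT  — 2 lookups
#2 VA=0x50503A19D57 (w,user):
  [0] read 0x29 idx=10: raw=0x35007 flags P=1 W=1 U=1 S=0
  [1] read 0x35 idx=20: raw=0x36007 flags P=1 W=1 U=1 S=0
  [2] read 0x36 idx=29: raw=0x3A007 flags P=1 W=1 U=1 S=0
  [3] read 0x3A idx=25: raw=0x3C003 flags P=1 W=1 U=0 S=0
  ⇒ fault: PROTECTION_VIOLATION  — 4 lookups
#3 VA=0x284426154F2 (w,kernel):
  [0] read 0x29 idx=5: raw=0x3F007 flags P=1 W=1 U=1 S=0
  [1] read 0x3F idx=17: raw=0x41007 flags P=1 W=1 U=1 S=0
  [2] read 0x41 idx=19: raw=0x43007 flags P=1 W=1 U=1 S=0
  [3] read 0x43 idx=21: raw=0x45007 flags P=1 W=1 U=1 S=0
  → PA=0x454F2  (4 entries read)

Access #1 fault: PAGE_NOT_PRESENT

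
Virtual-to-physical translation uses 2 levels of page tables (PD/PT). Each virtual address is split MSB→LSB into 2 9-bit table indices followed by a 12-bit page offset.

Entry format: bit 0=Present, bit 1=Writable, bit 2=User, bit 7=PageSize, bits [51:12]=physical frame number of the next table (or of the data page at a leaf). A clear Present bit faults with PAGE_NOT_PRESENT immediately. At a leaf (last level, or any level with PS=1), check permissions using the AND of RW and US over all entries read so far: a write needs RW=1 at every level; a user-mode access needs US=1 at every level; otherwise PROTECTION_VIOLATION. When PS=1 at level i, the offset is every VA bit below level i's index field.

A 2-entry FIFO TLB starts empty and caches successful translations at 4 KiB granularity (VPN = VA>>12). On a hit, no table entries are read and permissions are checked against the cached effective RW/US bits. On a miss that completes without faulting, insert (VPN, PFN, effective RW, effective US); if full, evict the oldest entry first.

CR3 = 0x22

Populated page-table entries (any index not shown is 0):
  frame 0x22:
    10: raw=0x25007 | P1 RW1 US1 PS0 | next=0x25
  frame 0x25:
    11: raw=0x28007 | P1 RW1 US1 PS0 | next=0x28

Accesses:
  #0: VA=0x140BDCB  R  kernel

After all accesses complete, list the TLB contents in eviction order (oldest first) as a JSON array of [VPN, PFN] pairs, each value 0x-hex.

Walk each access:
#0 VA=0x140BDCB (r,kernel):
  lvl0: tbl 0x22, slot 10 ⇒ 0x25007 (P1/RW1/US1/PS0)
  lvl1: tbl 0x25, slot 11 ⇒ 0x28007 (P1/RW1/US1/PS0)
  ⇒ phys 0x28DCB  [2 reads]

TLB: [["0x140B", "0x28"]]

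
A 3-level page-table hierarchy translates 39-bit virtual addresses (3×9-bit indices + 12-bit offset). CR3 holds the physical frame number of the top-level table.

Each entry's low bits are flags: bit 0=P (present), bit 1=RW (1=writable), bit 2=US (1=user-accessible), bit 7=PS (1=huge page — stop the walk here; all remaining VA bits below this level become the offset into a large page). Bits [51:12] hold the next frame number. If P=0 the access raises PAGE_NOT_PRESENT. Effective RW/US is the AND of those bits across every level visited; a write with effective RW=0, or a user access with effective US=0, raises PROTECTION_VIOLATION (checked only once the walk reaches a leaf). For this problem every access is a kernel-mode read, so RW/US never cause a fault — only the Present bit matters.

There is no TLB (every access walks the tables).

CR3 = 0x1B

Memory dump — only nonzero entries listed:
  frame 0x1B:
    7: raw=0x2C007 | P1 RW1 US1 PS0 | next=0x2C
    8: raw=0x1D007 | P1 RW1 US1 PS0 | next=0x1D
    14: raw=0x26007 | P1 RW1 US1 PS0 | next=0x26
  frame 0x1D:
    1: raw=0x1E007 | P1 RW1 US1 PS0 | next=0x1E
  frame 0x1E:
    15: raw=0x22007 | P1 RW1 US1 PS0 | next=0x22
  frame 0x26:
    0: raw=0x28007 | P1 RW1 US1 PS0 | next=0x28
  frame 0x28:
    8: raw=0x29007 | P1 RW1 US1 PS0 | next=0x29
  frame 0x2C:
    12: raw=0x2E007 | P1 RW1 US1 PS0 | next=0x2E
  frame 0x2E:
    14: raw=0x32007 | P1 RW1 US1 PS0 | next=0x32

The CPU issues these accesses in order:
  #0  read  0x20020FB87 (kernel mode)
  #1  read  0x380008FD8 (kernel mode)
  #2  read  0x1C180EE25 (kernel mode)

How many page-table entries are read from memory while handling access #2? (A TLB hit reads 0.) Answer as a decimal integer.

Walk each access:
#0 VA=0x20020FB87 (r,kernel):
  [0] read 0x1B idx=8: raw=0x1D007 flags P=1 W=1 U=1 S=0
  [1] read 0x1D idx=1: raw=0x1E007 flags P=1 W=1 U=1 S=0
  [2] read 0x1E idx=15: raw=0x22007 flags P=1 W=1 U=1 S=0
  → PA=0x22B87  (3 entries read)
#1 VA=0x380008FD8 (r,kernel):
  [0] read 0x1B idx=14: raw=0x26007 flags P=1 W=1 U=1 S=0
  [1] read 0x26 idx=0: raw=0x28007 flags P=1 W=1 U=1 S=0
  [2] read 0x28 idx=8: raw=0x29007 flags P=1 W=1 U=1 S=0
  → PA=0x29FD8  (3 entries read)
#2 VA=0x1C180EE25 (r,kernel):
  [0] read 0x1B idx=7: raw=0x2C007 flags P=1 W=1 U=1 S=0
  [1] read 0x2C idx=12: raw=0x2E007 flags P=1 W=1 U=1 S=0
  [2] read 0x2E idx=14: raw=0x32007 flags P=1 W=1 U=1 S=0
  → PA=0x32E25  (3 entries read)

Entries read for #2: 3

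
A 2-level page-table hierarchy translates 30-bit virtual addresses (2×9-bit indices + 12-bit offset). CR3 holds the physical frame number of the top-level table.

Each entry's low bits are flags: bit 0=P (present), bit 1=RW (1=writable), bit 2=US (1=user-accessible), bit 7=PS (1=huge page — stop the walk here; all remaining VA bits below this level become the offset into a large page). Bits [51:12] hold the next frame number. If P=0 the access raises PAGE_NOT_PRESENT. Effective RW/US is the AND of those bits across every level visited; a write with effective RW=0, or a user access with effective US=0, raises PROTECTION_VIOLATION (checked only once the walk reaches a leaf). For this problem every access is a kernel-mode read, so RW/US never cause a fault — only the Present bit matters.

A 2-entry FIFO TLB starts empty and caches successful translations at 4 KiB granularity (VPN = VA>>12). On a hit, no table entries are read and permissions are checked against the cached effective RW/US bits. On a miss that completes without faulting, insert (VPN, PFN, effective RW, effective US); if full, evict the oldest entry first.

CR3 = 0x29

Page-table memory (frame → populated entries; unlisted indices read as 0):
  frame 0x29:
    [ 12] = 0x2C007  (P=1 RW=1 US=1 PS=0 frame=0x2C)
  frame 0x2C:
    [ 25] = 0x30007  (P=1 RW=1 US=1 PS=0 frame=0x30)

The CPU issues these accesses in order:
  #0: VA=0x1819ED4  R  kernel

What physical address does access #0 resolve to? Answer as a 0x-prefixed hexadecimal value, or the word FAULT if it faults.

Per-access translation:
#0 VA=0x1819ED4 (r,kernel):
  lvl0: tbl 0x29, slot 12 ⇒ 0x2C007 (P1/RW1/US1/PS0)
  lvl1: tbl 0x2C, slot 25 ⇒ 0x30007 (P1/RW1/US1/PS0)
  → PA=0x30ED4  (2 entries read)

Access #0 PA: 0x30ED4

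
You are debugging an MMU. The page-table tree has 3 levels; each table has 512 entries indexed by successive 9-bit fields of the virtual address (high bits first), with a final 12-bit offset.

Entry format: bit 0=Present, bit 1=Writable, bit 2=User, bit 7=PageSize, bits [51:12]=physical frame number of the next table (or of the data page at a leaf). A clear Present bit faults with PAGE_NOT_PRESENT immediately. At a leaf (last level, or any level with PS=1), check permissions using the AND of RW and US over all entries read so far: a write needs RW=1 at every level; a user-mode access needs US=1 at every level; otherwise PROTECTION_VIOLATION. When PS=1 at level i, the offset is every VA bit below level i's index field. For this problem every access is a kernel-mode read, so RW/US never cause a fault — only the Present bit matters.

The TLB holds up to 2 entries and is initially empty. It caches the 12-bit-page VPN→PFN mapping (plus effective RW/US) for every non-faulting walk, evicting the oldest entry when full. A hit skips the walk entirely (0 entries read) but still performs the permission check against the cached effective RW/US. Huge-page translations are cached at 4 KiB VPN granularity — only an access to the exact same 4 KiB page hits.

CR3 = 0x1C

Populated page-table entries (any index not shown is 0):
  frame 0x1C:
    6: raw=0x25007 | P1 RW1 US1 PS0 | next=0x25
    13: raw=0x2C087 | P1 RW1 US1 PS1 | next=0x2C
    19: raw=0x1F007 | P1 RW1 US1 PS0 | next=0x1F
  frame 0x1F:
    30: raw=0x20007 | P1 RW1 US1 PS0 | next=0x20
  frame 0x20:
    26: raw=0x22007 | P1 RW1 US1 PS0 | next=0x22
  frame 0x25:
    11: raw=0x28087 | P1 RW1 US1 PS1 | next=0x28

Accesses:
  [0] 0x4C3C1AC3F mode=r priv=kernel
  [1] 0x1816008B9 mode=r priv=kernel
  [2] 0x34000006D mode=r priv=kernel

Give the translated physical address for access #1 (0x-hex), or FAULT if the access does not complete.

Per-access translation:
#0 VA=0x4C3C1AC3F (r,kernel):
  L0: frame=0x1C idx=19 entry=0x1F007 [P=1 RW=1 US=1 PS=0]
  L1: frame=0x1F idx=30 entry=0x20007 [P=1 RW=1 US=1 PS=0]
  L2: frame=0x20 idx=26 entry=0x22007 [P=1 RW=1 US=1 PS=0]
  ✓ 0x22C3F  — 3 lookups
#1 VA=0x1816008B9 (r,kernel):
  L0: frame=0x1C idx=6 entry=0x25007 [P=1 RW=1 US=1 PS=0]
  L1: frame=0x25 idx=11 entry=0x28087 [P=1 RW=1 US=1 PS=1]
  ✓ 0x288B9 (huge @L1)  — 2 lookups
#2 VA=0x34000006D (r,kernel):
  L0: frame=0x1C idx=13 entry=0x2C087 [P=1 RW=1 US=1 PS=1]
  ✓ 0x2C06D (huge @L0)  — 1 lookups

Access #1 PA: 0x288B9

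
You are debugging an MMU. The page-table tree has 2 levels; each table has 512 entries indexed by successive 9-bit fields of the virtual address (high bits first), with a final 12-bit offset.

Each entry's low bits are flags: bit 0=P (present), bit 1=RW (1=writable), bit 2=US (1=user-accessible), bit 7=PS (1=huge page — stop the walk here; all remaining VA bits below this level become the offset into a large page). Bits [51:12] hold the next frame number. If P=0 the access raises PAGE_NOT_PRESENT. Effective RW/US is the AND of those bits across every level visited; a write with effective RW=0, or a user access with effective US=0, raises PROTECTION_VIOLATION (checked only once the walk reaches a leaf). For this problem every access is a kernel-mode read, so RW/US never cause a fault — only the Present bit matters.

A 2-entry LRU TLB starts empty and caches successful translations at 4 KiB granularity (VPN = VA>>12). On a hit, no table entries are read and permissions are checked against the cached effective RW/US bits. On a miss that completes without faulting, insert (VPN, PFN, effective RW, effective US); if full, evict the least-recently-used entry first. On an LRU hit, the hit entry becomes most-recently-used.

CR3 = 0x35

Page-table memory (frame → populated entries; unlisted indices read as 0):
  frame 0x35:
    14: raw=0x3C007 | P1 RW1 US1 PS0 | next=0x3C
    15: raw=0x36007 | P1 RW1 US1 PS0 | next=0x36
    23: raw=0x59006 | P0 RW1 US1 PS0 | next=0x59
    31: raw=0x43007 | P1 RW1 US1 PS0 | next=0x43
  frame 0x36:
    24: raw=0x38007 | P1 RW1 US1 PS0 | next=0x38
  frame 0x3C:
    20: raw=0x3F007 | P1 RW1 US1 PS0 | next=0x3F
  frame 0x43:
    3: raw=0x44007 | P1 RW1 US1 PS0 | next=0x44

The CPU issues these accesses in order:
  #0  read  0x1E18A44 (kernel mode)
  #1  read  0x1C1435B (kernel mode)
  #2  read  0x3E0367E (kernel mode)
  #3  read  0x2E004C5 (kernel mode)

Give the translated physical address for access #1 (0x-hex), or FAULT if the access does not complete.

Trace:
#0 VA=0x1E18A44 (r,kernel):
  L0 @0x35[15] → 0x36007  P=1,RW=1,US=1,PS=0
  L1 @0x36[24] → 0x38007  P=1,RW=1,US=1,PS=0
  → PA=0x38A44  (2 entries read)
#1 VA=0x1C1435B (r,kernel):
  L0 @0x35[14] → 0x3C007  P=1,RW=1,US=1,PS=0
  L1 @0x3C[20] → 0x3F007  P=1,RW=1,US=1,PS=0
  → PA=0x3F35B  (2 entries read)
#2 VA=0x3E0367E (r,kernel):
  L0 @0x35[31] → 0x43007  P=1,RW=1,US=1,PS=0
  L1 @0x43[3] → 0x44007  P=1,RW=1,US=1,PS=0
  → PA=0x4467E  (2 entries read)
#3 VA=0x2E004C5 (r,kernel):
  L0 @0x35[23] → 0x59006  P=0,RW=1,US=1,PS=0
  ✗ PAGE_NOT_PRESENT  [1 reads]

Access #1 PA: 0x3F35B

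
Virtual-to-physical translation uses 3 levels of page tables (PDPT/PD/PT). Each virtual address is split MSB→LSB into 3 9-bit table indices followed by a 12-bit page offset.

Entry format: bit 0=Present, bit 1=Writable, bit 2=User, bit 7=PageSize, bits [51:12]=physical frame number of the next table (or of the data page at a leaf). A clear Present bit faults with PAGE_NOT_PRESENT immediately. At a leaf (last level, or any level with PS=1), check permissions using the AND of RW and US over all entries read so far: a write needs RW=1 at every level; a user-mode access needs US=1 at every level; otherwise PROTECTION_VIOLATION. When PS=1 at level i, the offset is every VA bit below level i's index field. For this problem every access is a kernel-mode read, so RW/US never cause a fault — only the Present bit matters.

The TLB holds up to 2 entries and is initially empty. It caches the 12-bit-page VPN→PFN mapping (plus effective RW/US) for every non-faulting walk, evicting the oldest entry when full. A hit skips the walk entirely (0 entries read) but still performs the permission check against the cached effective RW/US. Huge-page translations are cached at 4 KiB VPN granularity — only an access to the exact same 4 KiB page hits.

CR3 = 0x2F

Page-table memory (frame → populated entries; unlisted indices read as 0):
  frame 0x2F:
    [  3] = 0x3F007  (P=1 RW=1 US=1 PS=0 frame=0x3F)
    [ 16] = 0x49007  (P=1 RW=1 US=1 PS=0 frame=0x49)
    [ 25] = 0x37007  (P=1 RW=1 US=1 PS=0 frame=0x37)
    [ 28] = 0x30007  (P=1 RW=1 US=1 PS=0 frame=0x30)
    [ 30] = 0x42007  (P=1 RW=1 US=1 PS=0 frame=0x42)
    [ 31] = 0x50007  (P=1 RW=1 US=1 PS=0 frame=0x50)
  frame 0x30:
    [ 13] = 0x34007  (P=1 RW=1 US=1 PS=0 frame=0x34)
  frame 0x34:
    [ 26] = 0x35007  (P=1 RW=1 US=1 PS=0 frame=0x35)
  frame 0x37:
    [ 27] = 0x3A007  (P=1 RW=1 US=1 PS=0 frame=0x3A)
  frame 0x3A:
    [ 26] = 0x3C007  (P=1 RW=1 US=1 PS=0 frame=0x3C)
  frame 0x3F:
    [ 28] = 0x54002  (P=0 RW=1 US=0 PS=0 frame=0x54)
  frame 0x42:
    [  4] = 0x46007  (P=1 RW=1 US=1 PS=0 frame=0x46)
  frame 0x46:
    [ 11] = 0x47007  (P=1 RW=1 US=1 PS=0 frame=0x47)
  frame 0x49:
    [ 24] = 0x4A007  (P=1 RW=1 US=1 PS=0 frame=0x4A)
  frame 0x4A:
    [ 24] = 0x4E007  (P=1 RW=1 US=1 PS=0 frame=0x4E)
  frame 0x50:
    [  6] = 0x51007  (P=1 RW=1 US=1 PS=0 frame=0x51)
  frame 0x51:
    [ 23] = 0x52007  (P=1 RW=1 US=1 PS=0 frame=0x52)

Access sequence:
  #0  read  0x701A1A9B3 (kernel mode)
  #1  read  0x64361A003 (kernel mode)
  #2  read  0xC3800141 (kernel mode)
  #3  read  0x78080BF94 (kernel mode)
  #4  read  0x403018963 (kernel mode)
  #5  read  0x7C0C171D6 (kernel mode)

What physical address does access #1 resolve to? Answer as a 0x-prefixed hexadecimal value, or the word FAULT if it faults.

Trace:
#0 VA=0x701A1A9B3 (r,kernel):
  L0: frame=0x2F idx=28 entry=0x30007 [P=1 RW=1 US=1 PS=0]
  L1: frame=0x30 idx=13 entry=0x34007 [P=1 RW=1 US=1 PS=0]
  L2: frame=0x34 idx=26 entry=0x35007 [P=1 RW=1 US=1 PS=0]
  ⇒ phys 0x359B3  [3 reads]
#1 VA=0x64361A003 (r,kernel):
  L0: frame=0x2F idx=25 entry=0x37007 [P=1 RW=1 US=1 PS=0]
  L1: frame=0x37 idx=27 entry=0x3A007 [P=1 RW=1 US=1 PS=0]
  L2: frame=0x3A idx=26 entry=0x3C007 [P=1 RW=1 US=1 PS=0]
  ⇒ phys 0x3C003  [3 reads]
#2 VA=0xC3800141 (r,kernel):
  L0: frame=0x2F idx=3 entry=0x3F007 [P=1 RW=1 US=1 PS=0]
  L1: frame=0x3F idx=28 entry=0x54002 [P=0 RW=1 US=0 PS=0]
  ✗ PAGE_NOT_PRESENT  [2 reads]
#3 VA=0x78080BF94 (r,kernel):
  L0: frame=0x2F idx=30 entry=0x42007 [P=1 RW=1 US=1 PS=0]
  L1: frame=0x42 idx=4 entry=0x46007 [P=1 RW=1 US=1 PS=0]
  L2: frame=0x46 idx=11 entry=0x47007 [P=1 RW=1 US=1 PS=0]
  ⇒ phys 0x47F94  [3 reads]
#4 VA=0x403018963 (r,kernel):
  L0: frame=0x2F idx=16 entry=0x49007 [P=1 RW=1 US=1 PS=0]
  L1: frame=0x49 idx=24 entry=0x4A007 [P=1 RW=1 US=1 PS=0]
  L2: frame=0x4A idx=24 entry=0x4E007 [P=1 RW=1 US=1 PS=0]
  ⇒ phys 0x4E963  [3 reads]
#5 VA=0x7C0C171D6 (r,kernel):
  L0: frame=0x2F idx=31 entry=0x50007 [P=1 RW=1 US=1 PS=0]
  L1: frame=0x50 idx=6 entry=0x51007 [P=1 RW=1 US=1 PS=0]
  L2: frame=0x51 idx=23 entry=0x52007 [P=1 RW=1 US=1 PS=0]
  ⇒ phys 0x521D6  [3 reads]

Access #1 PA: 0x3C003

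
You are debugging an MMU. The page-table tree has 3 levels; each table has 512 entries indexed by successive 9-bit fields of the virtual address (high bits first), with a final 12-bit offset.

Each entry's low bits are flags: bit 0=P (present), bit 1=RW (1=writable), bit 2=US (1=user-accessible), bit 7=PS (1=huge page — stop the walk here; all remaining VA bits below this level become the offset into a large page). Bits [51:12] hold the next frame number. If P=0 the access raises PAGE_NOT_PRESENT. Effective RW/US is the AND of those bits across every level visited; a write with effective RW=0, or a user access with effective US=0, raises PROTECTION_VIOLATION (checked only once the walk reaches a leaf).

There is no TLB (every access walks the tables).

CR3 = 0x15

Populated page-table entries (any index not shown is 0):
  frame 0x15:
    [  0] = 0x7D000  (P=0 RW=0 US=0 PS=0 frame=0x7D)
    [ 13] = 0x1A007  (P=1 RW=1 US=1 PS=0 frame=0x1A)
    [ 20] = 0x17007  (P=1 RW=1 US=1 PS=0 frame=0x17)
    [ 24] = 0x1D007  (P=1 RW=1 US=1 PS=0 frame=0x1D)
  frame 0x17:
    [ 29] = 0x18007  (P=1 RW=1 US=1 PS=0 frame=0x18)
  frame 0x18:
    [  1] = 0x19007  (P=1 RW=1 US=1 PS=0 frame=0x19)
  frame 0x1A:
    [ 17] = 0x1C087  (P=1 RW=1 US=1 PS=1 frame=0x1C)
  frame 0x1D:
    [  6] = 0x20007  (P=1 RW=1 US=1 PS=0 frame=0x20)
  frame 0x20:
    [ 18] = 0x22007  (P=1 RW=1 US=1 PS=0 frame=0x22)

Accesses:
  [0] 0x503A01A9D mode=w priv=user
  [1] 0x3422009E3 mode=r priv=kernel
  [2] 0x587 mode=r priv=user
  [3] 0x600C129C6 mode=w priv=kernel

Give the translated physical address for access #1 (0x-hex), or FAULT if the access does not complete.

Trace:
#0 VA=0x503A01A9D (w,user):
  [0] read 0x15 idx=20: raw=0x17007 flags P=1 W=1 U=1 S=0
  [1] read 0x17 idx=29: raw=0x18007 flags P=1 W=1 U=1 S=0
  [2] read 0x18 idx=1: raw=0x19007 flags P=1 W=1 U=1 S=0
  ✓ 0x19A9D  — 3 lookups
#1 VA=0x3422009E3 (r,kernel):
  [0] read 0x15 idx=13: raw=0x1A007 flags P=1 W=1 U=1 S=0
  [1] read 0x1A idx=17: raw=0x1C087 flags P=1 W=1 U=1 S=1
  ✓ 0x1C9E3 (huge @L1)  — 2 lookups
#2 VA=0x587 (r,user):
  [0] read 0x15 idx=0: raw=0x7D000 flags P=0 W=0 U=0 S=0
  ⇒ fault: PAGE_NOT_PRESENT  — 1 lookups
#3 VA=0x600C129C6 (w,kernel):
  [0] read 0x15 idx=24: raw=0x1D007 flags P=1 W=1 U=1 S=0
  [1] read 0x1D idx=6: raw=0x20007 flags P=1 W=1 U=1 S=0
  [2] read 0x20 idx=18: raw=0x22007 flags P=1 W=1 U=1 S=0
  ✓ 0x229C6  — 3 lookups

Access #1 PA: 0x1C9E3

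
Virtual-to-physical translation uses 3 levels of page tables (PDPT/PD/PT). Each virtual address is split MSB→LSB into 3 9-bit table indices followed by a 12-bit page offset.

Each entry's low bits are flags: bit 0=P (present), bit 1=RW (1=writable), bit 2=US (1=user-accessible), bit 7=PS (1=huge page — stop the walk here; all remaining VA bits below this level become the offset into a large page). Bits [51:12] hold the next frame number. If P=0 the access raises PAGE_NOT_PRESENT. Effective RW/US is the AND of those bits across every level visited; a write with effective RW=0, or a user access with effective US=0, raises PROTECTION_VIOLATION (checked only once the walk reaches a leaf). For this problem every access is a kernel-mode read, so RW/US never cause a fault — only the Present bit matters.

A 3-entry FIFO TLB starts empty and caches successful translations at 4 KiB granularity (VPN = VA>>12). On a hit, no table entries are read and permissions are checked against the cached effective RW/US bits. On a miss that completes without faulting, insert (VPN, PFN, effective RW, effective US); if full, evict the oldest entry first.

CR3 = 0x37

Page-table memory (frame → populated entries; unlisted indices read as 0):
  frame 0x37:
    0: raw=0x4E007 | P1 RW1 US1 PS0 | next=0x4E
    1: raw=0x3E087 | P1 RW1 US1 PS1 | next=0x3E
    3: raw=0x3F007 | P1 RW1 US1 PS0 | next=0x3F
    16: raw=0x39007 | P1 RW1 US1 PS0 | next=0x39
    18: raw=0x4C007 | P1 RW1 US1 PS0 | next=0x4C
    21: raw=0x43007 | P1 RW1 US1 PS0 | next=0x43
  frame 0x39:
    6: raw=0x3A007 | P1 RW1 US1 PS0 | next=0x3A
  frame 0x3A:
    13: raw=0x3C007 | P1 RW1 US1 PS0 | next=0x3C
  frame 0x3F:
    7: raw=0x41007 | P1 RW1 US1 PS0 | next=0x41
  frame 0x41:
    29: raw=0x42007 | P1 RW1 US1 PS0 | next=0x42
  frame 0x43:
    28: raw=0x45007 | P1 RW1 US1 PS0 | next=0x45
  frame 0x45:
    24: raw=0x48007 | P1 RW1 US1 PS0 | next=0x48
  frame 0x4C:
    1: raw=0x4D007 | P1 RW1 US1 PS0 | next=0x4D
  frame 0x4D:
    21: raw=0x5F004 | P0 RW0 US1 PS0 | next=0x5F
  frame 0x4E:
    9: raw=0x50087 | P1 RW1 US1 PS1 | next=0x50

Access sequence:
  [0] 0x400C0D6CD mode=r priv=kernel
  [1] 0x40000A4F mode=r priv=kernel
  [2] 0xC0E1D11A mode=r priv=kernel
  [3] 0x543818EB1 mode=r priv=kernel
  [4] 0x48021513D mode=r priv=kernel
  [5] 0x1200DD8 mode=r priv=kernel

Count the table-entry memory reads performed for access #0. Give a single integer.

Trace:
#0 VA=0x400C0D6CD (r,kernel):
  L0 @0x37[16] → 0x39007  P=1,RW=1,US=1,PS=0
  L1 @0x39[6] → 0x3A007  P=1,RW=1,US=1,PS=0
  L2 @0x3A[13] → 0x3C007  P=1,RW=1,US=1,PS=0
  ✓ 0x3C6CD  — 3 lookups
#1 VA=0x40000A4F (r,kernel):
  L0 @0x37[1] → 0x3E087  P=1,RW=1,US=1,PS=1
  ✓ 0x3EA4F (huge @L0)  — 1 lookups
#2 VA=0xC0E1D11A (r,kernel):
  L0 @0x37[3] → 0x3F007  P=1,RW=1,US=1,PS=0
  L1 @0x3F[7] → 0x41007  P=1,RW=1,US=1,PS=0
  L2 @0x41[29] → 0x42007  P=1,RW=1,US=1,PS=0
  ✓ 0x4211A  — 3 lookups
#3 VA=0x543818EB1 (r,kernel):
  L0 @0x37[21] → 0x43007  P=1,RW=1,US=1,PS=0
  L1 @0x43[28] → 0x45007  P=1,RW=1,US=1,PS=0
  L2 @0x45[24] → 0x48007  P=1,RW=1,US=1,PS=0
  ✓ 0x48EB1  — 3 lookups
#4 VA=0x48021513D (r,kernel):
  L0 @0x37[18] → 0x4C007  P=1,RW=1,US=1,PS=0
  L1 @0x4C[1] → 0x4D007  P=1,RW=1,US=1,PS=0
  L2 @0x4D[21] → 0x5F004  P=0,RW=0,US=1,PS=0
  → PAGE_NOT_PRESENT  (3 entries read)
#5 VA=0x1200DD8 (r,kernel):
  L0 @0x37[0] → 0x4E007  P=1,RW=1,US=1,PS=0
  L1 @0x4E[9] → 0x50087  P=1,RW=1,US=1,PS=1
  ✓ 0x50DD8 (huge @L1)  — 2 lookups

Entries read for #0: 3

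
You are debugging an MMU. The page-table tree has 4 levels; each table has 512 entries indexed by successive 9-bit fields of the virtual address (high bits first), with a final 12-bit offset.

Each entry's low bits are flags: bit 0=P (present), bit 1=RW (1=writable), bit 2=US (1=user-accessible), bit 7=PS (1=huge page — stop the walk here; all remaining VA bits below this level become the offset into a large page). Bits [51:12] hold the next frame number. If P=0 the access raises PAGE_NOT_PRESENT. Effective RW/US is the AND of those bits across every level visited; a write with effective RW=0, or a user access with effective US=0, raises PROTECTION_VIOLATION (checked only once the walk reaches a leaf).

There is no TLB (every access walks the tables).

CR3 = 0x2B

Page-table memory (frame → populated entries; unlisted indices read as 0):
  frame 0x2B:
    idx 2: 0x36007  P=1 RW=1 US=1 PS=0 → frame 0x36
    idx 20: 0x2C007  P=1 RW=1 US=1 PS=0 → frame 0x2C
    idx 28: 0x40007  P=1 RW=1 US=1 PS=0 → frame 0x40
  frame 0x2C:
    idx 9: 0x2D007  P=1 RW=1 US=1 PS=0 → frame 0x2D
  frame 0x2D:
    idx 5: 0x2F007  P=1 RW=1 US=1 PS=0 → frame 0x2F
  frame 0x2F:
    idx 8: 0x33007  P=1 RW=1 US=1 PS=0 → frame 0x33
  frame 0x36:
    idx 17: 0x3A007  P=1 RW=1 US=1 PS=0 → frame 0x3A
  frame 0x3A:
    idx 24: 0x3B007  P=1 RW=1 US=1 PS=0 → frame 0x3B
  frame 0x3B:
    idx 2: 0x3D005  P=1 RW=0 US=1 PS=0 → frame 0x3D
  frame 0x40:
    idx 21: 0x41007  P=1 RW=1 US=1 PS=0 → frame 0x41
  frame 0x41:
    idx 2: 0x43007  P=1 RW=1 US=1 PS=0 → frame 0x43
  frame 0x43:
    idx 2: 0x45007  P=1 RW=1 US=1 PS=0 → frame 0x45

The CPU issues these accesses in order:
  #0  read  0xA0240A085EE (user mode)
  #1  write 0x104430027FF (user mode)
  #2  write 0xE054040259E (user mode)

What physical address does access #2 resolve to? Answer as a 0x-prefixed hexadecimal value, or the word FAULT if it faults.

Per-access translation:
#0 VA=0xA0240A085EE (r,user):
  [0] read 0x2B idx=20: raw=0x2C007 flags P=1 W=1 U=1 S=0
  [1] read 0x2C idx=9: raw=0x2D007 flags P=1 W=1 U=1 S=0
  [2] read 0x2D idx=5: raw=0x2F007 flags P=1 W=1 U=1 S=0
  [3] read 0x2F idx=8: raw=0x33007 flags P=1 W=1 U=1 S=0
  ✓ 0x335EE  — 4 lookups
#1 VA=0x104430027FF (w,user):
  [0] read 0x2B idx=2: raw=0x36007 flags P=1 W=1 U=1 S=0
  [1] read 0x36 idx=17: raw=0x3A007 flags P=1 W=1 U=1 S=0
  [2] read 0x3A idx=24: raw=0x3B007 flags P=1 W=1 U=1 S=0
  [3] read 0x3B idx=2: raw=0x3D005 flags P=1 W=0 U=1 S=0
  → PROTECTION_VIOLATION  (4 entries read)
#2 VA=0xE054040259E (w,user):
  [0] read 0x2B idx=28: raw=0x40007 flags P=1 W=1 U=1 S=0
  [1] read 0x40 idx=21: raw=0x41007 flags P=1 W=1 U=1 S=0
  [2] read 0x41 idx=2: raw=0x43007 flags P=1 W=1 U=1 S=0
  [3] read 0x43 idx=2: raw=0x45007 flags P=1 W=1 U=1 S=0
  ✓ 0x4559E  — 4 lookups

Access #2 PA: 0x4559E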